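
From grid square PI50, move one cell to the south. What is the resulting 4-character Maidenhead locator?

PH59

Latitude square 0; −1 → -1, wraps to 9, carry into field.
Latitude field I = 8; −1 → 7 = H.
The longitude characters are unchanged.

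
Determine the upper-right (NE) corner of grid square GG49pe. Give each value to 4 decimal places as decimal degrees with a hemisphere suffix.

Field G=6, G=6: +6·20° lon, +6·10° lat → SW at lon -60°, lat -30°.
Square 4, 9: +4·2° lon, +9·1° lat → SW at lon -52°, lat -21°.
Subsquare p=15, e=4: +15·0.0833333° lon, +4·0.0416667° lat → SW at lon -50.75°, lat -20.8333°.
Cell spans 0.0833333° lon × 0.0416667° lat. NE corner is SW corner plus one full cell.
latitude 20.7917° S, longitude 50.6667° W.

20.7917° S, 50.6667° W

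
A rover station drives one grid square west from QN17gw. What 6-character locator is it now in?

QN17fw

Longitude subsquare g = 6; −1 → 5 = f.
The latitude characters are unchanged.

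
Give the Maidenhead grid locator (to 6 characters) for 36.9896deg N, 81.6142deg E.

NM06tx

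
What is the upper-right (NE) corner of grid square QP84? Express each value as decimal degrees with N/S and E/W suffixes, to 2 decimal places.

65.00° N, 158.00° E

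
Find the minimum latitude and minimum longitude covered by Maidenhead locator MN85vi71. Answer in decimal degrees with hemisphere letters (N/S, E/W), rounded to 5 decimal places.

45.33750° N, 77.80833° E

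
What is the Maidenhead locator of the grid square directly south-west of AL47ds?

Longitude subsquare d = 3; −1 → 2 = c.
Latitude subsquare s = 18; −1 → 17 = r.

AL47cr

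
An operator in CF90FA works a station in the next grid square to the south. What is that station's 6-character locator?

CE99fx

Latitude subsquare a = 0; −1 → -1, wraps to 23 = x, carry into square.
Latitude square 0; −1 → -1, wraps to 9, carry into field.
Latitude field F = 5; −1 → 4 = E.
The longitude characters are unchanged.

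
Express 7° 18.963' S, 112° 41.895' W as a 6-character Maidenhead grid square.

DI32pq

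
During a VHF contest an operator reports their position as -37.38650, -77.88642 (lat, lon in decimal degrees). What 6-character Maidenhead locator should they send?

FF12bo

Add 180° to longitude and 90° to latitude: 102.1136, 52.6135.
Field (20°×10°, letters A–R): 102.1136/20 → 5 → F, 52.6135/10 → 5 → F; chars FF.
Square (2°×1°, digits 0–9): 2.1136/2 → 1, 2.6135/1 → 2; chars 12.
Subsquare (5′×2.5′, letters a–x): 0.1136/0.0833333 → 1 → b, 0.6135/0.0416667 → 14 → o; chars bo.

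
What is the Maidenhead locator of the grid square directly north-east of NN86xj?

NN96ak

Longitude subsquare x = 23; +1 → 24, wraps to 0 = a, carry into square.
Longitude square 8; +1 → 9.
Latitude subsquare j = 9; +1 → 10 = k.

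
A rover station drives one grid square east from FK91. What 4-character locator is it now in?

Longitude square 9; +1 → 10, wraps to 0, carry into field.
Longitude field F = 5; +1 → 6 = G.
The latitude characters are unchanged.

GK01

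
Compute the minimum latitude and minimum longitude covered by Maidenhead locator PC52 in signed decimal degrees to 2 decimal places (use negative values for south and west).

-68.00, 130.00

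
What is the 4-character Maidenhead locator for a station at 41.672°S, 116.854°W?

Offset from 180°W / 90°S: lon 63.15°, lat 48.33°.
Field: 63.15/20 → 3 → D, 48.33/10 → 4 → E; chars DE.
Square: 3.15/2 → 1, 8.33/1 → 8; chars 18.

DE18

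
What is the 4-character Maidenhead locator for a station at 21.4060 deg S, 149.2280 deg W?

BG58

Shift to the Maidenhead origin (180°W, 90°S): lon 30.77, lat 68.59.
Field: 30.77/20 → 1 → B, 68.59/10 → 6 → G; chars BG.
Square: 10.77/2 → 5, 8.59/1 → 8; chars 58.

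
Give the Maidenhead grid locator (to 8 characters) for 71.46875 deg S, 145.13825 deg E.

QB28nm67

Add 180° to longitude and 90° to latitude: 325.13825, 18.53125.
Field: lon ⌊325.13825/20⌋ = 16 → Q; lat ⌊18.53125/10⌋ = 1 → B.
Square: lon ⌊5.13825/2⌋ = 2; lat ⌊8.53125/1⌋ = 8.
Subsquare: lon ⌊1.13825/0.0833333⌋ = 13 → n; lat ⌊0.53125/0.0416667⌋ = 12 → m.
Extended square: lon ⌊0.05492/0.00833333⌋ = 6; lat ⌊0.03125/0.00416667⌋ = 7.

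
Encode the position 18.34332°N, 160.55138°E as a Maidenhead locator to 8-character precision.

RK08gi62

Offset from 180°W / 90°S: lon 340.55138°, lat 108.34332°.
Field: lon ⌊340.55138/20⌋ = 17 → R; lat ⌊108.34332/10⌋ = 10 → K.
Square: lon ⌊0.55138/2⌋ = 0; lat ⌊8.34332/1⌋ = 8.
Subsquare: lon ⌊0.55138/0.0833333⌋ = 6 → g; lat ⌊0.34332/0.0416667⌋ = 8 → i.
Extended square: lon ⌊0.05138/0.00833333⌋ = 6; lat ⌊0.00999/0.00416667⌋ = 2.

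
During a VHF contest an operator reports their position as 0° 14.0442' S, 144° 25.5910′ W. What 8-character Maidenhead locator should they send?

Add 180° to longitude and 90° to latitude: 35.57348, 89.76593.
Field: lon ⌊35.57348/20⌋ = 1 → B; lat ⌊89.76593/10⌋ = 8 → I.
Square: lon ⌊15.57348/2⌋ = 7; lat ⌊9.76593/1⌋ = 9.
Subsquare: lon ⌊1.57348/0.0833333⌋ = 18 → s; lat ⌊0.76593/0.0416667⌋ = 18 → s.
Extended square: lon ⌊0.07348/0.00833333⌋ = 8; lat ⌊0.01593/0.00416667⌋ = 3.

BI79ss83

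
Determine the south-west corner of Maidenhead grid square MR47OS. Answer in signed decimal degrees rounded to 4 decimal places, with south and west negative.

87.7500, 69.1667

Field M=12, R=17: +12·20° lon, +17·10° lat → SW at lon 60°, lat 80°.
Square 4, 7: +4·2° lon, +7·1° lat → SW at lon 68°, lat 87°.
Subsquare o=14, s=18: +14·0.0833333° lon, +18·0.0416667° lat → SW at lon 69.1667°, lat 87.75°.
latitude 87.7500, longitude 69.1667.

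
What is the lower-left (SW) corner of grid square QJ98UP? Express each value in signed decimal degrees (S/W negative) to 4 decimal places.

Field Q=16, J=9: +16·20° lon, +9·10° lat → SW at lon 140°, lat 0°.
Square 9, 8: +9·2° lon, +8·1° lat → SW at lon 158°, lat 8°.
Subsquare u=20, p=15: +20·0.0833333° lon, +15·0.0416667° lat → SW at lon 159.667°, lat 8.625°.
latitude 8.6250, longitude 159.6667.

8.6250, 159.6667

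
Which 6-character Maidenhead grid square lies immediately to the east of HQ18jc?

HQ18kc

Longitude subsquare j = 9; +1 → 10 = k.
The latitude characters are unchanged.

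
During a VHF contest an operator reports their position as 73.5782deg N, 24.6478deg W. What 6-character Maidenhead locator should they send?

Add 180° to longitude and 90° to latitude: 155.3522, 163.5782.
Field: lon ⌊155.3522/20⌋ = 7 → H; lat ⌊163.5782/10⌋ = 16 → Q.
Square: lon ⌊15.3522/2⌋ = 7; lat ⌊3.5782/1⌋ = 3.
Subsquare: lon ⌊1.3522/0.0833333⌋ = 16 → q; lat ⌊0.5782/0.0416667⌋ = 13 → n.

HQ73qn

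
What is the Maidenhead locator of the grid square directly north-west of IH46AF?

Longitude subsquare a = 0; −1 → -1, wraps to 23 = x, carry into square.
Longitude square 4; −1 → 3.
Latitude subsquare f = 5; +1 → 6 = g.

IH36xg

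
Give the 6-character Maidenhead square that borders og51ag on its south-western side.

OG41xf

Longitude subsquare a = 0; −1 → -1, wraps to 23 = x, carry into square.
Longitude square 5; −1 → 4.
Latitude subsquare g = 6; −1 → 5 = f.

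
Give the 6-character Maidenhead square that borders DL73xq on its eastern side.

Longitude subsquare x = 23; +1 → 24, wraps to 0 = a, carry into square.
Longitude square 7; +1 → 8.
The latitude characters are unchanged.

DL83aq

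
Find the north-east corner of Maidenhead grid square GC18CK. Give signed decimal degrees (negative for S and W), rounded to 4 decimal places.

-61.5417, -57.7500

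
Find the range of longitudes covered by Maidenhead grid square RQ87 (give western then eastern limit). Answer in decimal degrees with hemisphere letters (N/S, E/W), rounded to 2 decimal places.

176.00° E, 178.00° E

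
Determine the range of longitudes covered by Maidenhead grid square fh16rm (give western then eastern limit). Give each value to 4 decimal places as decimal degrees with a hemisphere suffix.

76.5833° W, 76.5000° W

Field F=5, H=7: +5·20° lon, +7·10° lat → SW at lon -80°, lat -20°.
Square 1, 6: +1·2° lon, +6·1° lat → SW at lon -78°, lat -14°.
Subsquare r=17, m=12: +17·0.0833333° lon, +12·0.0416667° lat → SW at lon -76.5833°, lat -13.5°.
Cell spans 0.0833333° lon × 0.0416667° lat.
west 76.5833° W, east 76.5000° W.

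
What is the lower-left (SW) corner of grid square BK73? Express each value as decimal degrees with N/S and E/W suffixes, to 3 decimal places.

Field B=1, K=10: +1·20° lon, +10·10° lat → SW at lon -160°, lat 10°.
Square 7, 3: +7·2° lon, +3·1° lat → SW at lon -146°, lat 13°.
latitude 13.000° N, longitude 146.000° W.

13.000° N, 146.000° W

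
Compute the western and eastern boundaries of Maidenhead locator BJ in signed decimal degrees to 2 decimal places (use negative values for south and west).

-160.00, -140.00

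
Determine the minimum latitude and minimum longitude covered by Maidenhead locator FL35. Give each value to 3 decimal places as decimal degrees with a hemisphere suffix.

25.000° N, 74.000° W

Field F=5, L=11: +5·20° lon, +11·10° lat → SW at lon -80°, lat 20°.
Square 3, 5: +3·2° lon, +5·1° lat → SW at lon -74°, lat 25°.
latitude 25.000° N, longitude 74.000° W.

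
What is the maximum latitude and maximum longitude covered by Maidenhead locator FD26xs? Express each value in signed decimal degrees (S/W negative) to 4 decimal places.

-53.2083, -74.0000

Field F=5, D=3: +5·20° lon, +3·10° lat → SW at lon -80°, lat -60°.
Square 2, 6: +2·2° lon, +6·1° lat → SW at lon -76°, lat -54°.
Subsquare x=23, s=18: +23·0.0833333° lon, +18·0.0416667° lat → SW at lon -74.0833°, lat -53.25°.
Cell spans 0.0833333° lon × 0.0416667° lat. NE corner is SW corner plus one full cell.
latitude -53.2083, longitude -74.0000.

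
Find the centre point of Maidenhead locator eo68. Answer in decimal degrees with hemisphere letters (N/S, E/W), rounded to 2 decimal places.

Field E=4, O=14: +4·20° lon, +14·10° lat → SW at lon -100°, lat 50°.
Square 6, 8: +6·2° lon, +8·1° lat → SW at lon -88°, lat 58°.
Cell spans 2° lon × 1° lat. Centre is SW corner plus half of each.
latitude 58.50° N, longitude 87.00° W.

58.50° N, 87.00° W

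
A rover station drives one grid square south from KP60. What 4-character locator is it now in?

KO69

Latitude square 0; −1 → -1, wraps to 9, carry into field.
Latitude field P = 15; −1 → 14 = O.
The longitude characters are unchanged.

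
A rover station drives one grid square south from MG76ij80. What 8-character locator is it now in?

Latitude extended square 0; −1 → -1, wraps to 9, carry into subsquare.
Latitude subsquare j = 9; −1 → 8 = i.
The longitude characters are unchanged.

MG76ii89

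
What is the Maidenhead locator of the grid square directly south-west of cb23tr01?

CB23sr90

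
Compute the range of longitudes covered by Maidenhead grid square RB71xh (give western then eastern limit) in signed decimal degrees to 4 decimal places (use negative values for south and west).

175.9167, 176.0000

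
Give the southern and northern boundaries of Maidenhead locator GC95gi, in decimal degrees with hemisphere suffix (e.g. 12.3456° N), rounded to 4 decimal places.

64.6667° S, 64.6250° S

Field G=6, C=2: +6·20° lon, +2·10° lat → SW at lon -60°, lat -70°.
Square 9, 5: +9·2° lon, +5·1° lat → SW at lon -42°, lat -65°.
Subsquare g=6, i=8: +6·0.0833333° lon, +8·0.0416667° lat → SW at lon -41.5°, lat -64.6667°.
Cell spans 0.0833333° lon × 0.0416667° lat.
south 64.6667° S, north 64.6250° S.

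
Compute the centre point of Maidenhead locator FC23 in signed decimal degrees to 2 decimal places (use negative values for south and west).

-66.50, -75.00

Field F=5, C=2: +5·20° lon, +2·10° lat → SW at lon -80°, lat -70°.
Square 2, 3: +2·2° lon, +3·1° lat → SW at lon -76°, lat -67°.
Cell spans 2° lon × 1° lat. Centre is SW corner plus half of each.
latitude -66.50, longitude -75.00.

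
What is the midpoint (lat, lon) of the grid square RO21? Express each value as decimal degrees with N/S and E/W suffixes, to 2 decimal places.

Field R=17, O=14: +17·20° lon, +14·10° lat → SW at lon 160°, lat 50°.
Square 2, 1: +2·2° lon, +1·1° lat → SW at lon 164°, lat 51°.
Cell spans 2° lon × 1° lat. Centre is SW corner plus half of each.
latitude 51.50° N, longitude 165.00° E.

51.50° N, 165.00° E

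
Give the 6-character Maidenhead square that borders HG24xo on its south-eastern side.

Longitude subsquare x = 23; +1 → 24, wraps to 0 = a, carry into square.
Longitude square 2; +1 → 3.
Latitude subsquare o = 14; −1 → 13 = n.

HG34an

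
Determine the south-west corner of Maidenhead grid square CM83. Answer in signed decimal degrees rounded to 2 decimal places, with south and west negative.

Field C=2, M=12: +2·20° lon, +12·10° lat → SW at lon -140°, lat 30°.
Square 8, 3: +8·2° lon, +3·1° lat → SW at lon -124°, lat 33°.
latitude 33.00, longitude -124.00.

33.00, -124.00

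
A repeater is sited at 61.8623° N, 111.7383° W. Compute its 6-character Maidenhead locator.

Offset from 180°W / 90°S: lon 68.2617°, lat 151.8623°.
Field: lon ⌊68.2617/20⌋ = 3 → D; lat ⌊151.8623/10⌋ = 15 → P.
Square: lon ⌊8.2617/2⌋ = 4; lat ⌊1.8623/1⌋ = 1.
Subsquare: lon ⌊0.2617/0.0833333⌋ = 3 → d; lat ⌊0.8623/0.0416667⌋ = 20 → u.

DP41du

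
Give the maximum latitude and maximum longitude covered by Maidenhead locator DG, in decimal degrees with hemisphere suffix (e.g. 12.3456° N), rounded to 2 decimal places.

20.00° S, 100.00° W

Field D=3, G=6: +3·20° lon, +6·10° lat → SW at lon -120°, lat -30°.
Cell spans 20° lon × 10° lat. NE corner is SW corner plus one full cell.
latitude 20.00° S, longitude 100.00° W.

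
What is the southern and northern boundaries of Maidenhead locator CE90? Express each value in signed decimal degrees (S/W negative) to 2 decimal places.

-50.00, -49.00

Field C=2, E=4: +2·20° lon, +4·10° lat → SW at lon -140°, lat -50°.
Square 9, 0: +9·2° lon, +0·1° lat → SW at lon -122°, lat -50°.
Cell spans 2° lon × 1° lat.
south -50.00, north -49.00.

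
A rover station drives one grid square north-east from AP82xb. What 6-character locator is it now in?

AP92ac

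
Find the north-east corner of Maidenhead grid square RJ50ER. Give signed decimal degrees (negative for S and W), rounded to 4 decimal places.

Field R=17, J=9: +17·20° lon, +9·10° lat → SW at lon 160°, lat 0°.
Square 5, 0: +5·2° lon, +0·1° lat → SW at lon 170°, lat 0°.
Subsquare e=4, r=17: +4·0.0833333° lon, +17·0.0416667° lat → SW at lon 170.333°, lat 0.708333°.
Cell spans 0.0833333° lon × 0.0416667° lat. NE corner is SW corner plus one full cell.
latitude 0.7500, longitude 170.4167.

0.7500, 170.4167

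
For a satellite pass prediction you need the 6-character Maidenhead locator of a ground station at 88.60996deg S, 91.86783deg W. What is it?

EA41bj

Add 180° to longitude and 90° to latitude: 88.1322, 1.3900.
Field: lon ⌊88.1322/20⌋ = 4 → E; lat ⌊1.3900/10⌋ = 0 → A.
Square: lon ⌊8.1322/2⌋ = 4; lat ⌊1.3900/1⌋ = 1.
Subsquare: lon ⌊0.1322/0.0833333⌋ = 1 → b; lat ⌊0.3900/0.0416667⌋ = 9 → j.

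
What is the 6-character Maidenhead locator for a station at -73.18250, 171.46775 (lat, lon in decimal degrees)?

Add 180° to longitude and 90° to latitude: 351.4678, 16.8175.
Field: lon ⌊351.4678/20⌋ = 17 → R; lat ⌊16.8175/10⌋ = 1 → B.
Square: lon ⌊11.4678/2⌋ = 5; lat ⌊6.8175/1⌋ = 6.
Subsquare: lon ⌊1.4678/0.0833333⌋ = 17 → r; lat ⌊0.8175/0.0416667⌋ = 19 → t.

RB56rt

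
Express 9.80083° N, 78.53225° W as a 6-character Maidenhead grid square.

FJ09rt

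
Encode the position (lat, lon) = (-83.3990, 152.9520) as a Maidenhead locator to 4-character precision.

QA66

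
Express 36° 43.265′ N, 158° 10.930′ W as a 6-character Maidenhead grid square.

Add 180° to longitude and 90° to latitude: 21.8178, 126.7211.
Field: lon ⌊21.8178/20⌋ = 1 → B; lat ⌊126.7211/10⌋ = 12 → M.
Square: lon ⌊1.8178/2⌋ = 0; lat ⌊6.7211/1⌋ = 6.
Subsquare: lon ⌊1.8178/0.0833333⌋ = 21 → v; lat ⌊0.7211/0.0416667⌋ = 17 → r.

BM06vr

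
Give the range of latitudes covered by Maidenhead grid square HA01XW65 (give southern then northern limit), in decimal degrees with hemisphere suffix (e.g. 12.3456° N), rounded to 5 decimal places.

Field H=7, A=0: +7·20° lon, +0·10° lat → SW at lon -40°, lat -90°.
Square 0, 1: +0·2° lon, +1·1° lat → SW at lon -40°, lat -89°.
Subsquare x=23, w=22: +23·0.0833333° lon, +22·0.0416667° lat → SW at lon -38.0833°, lat -88.0833°.
Extended square 6, 5: +6·0.00833333° lon, +5·0.00416667° lat → SW at lon -38.0333°, lat -88.0625°.
Cell spans 0.00833333° lon × 0.00416667° lat.
south 88.06250° S, north 88.05833° S.

88.06250° S, 88.05833° S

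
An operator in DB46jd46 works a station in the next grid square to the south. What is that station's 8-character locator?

Latitude extended square 6; −1 → 5.
The longitude characters are unchanged.

DB46jd45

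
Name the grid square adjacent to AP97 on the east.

Longitude square 9; +1 → 10, wraps to 0, carry into field.
Longitude field A = 0; +1 → 1 = B.
The latitude characters are unchanged.

BP07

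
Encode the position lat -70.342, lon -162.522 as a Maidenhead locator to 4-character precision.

AB89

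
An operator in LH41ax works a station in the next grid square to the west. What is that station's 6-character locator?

Longitude subsquare a = 0; −1 → -1, wraps to 23 = x, carry into square.
Longitude square 4; −1 → 3.
The latitude characters are unchanged.

LH31xx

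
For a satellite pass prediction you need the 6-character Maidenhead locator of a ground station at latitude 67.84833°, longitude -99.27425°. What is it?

EP07iu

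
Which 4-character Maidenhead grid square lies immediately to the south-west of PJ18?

PJ07

Longitude square 1; −1 → 0.
Latitude square 8; −1 → 7.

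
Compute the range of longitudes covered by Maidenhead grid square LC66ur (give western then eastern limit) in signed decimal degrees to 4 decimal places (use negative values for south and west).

53.6667, 53.7500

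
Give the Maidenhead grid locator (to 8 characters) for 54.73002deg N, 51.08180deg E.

LO54mr95

Offset from 180°W / 90°S: lon 231.08180°, lat 144.73002°.
Field: lon ⌊231.08180/20⌋ = 11 → L; lat ⌊144.73002/10⌋ = 14 → O.
Square: lon ⌊11.08180/2⌋ = 5; lat ⌊4.73002/1⌋ = 4.
Subsquare: lon ⌊1.08180/0.0833333⌋ = 12 → m; lat ⌊0.73002/0.0416667⌋ = 17 → r.
Extended square: lon ⌊0.08180/0.00833333⌋ = 9; lat ⌊0.02169/0.00416667⌋ = 5.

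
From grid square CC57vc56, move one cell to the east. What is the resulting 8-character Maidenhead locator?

CC57vc66

Longitude extended square 5; +1 → 6.
The latitude characters are unchanged.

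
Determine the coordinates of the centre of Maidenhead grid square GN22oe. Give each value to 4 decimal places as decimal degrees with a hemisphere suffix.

Field G=6, N=13: +6·20° lon, +13·10° lat → SW at lon -60°, lat 40°.
Square 2, 2: +2·2° lon, +2·1° lat → SW at lon -56°, lat 42°.
Subsquare o=14, e=4: +14·0.0833333° lon, +4·0.0416667° lat → SW at lon -54.8333°, lat 42.1667°.
Cell spans 0.0833333° lon × 0.0416667° lat. Centre is SW corner plus half of each.
latitude 42.1875° N, longitude 54.7917° W.

42.1875° N, 54.7917° W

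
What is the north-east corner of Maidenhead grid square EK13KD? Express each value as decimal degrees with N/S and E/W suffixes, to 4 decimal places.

13.1667° N, 97.0833° W

Field E=4, K=10: +4·20° lon, +10·10° lat → SW at lon -100°, lat 10°.
Square 1, 3: +1·2° lon, +3·1° lat → SW at lon -98°, lat 13°.
Subsquare k=10, d=3: +10·0.0833333° lon, +3·0.0416667° lat → SW at lon -97.1667°, lat 13.125°.
Cell spans 0.0833333° lon × 0.0416667° lat. NE corner is SW corner plus one full cell.
latitude 13.1667° N, longitude 97.0833° W.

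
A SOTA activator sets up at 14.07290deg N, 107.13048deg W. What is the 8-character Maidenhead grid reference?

DK64kb47

Add 180° to longitude and 90° to latitude: 72.86952, 104.07290.
Field (20°×10°, letters A–R): 72.86952/20 → 3 → D, 104.07290/10 → 10 → K; chars DK.
Square (2°×1°, digits 0–9): 12.86952/2 → 6, 4.07290/1 → 4; chars 64.
Subsquare (5′×2.5′, letters a–x): 0.86952/0.0833333 → 10 → k, 0.07290/0.0416667 → 1 → b; chars kb.
Extended square (30″×15″, digits 0–9): 0.03619/0.00833333 → 4, 0.03123/0.00416667 → 7; chars 47.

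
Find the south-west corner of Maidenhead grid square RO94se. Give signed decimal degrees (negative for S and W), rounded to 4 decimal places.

54.1667, 179.5000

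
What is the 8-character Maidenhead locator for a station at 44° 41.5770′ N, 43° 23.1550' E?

Shift to the Maidenhead origin (180°W, 90°S): lon 223.38592, lat 134.69295.
Field (20°×10°, letters A–R): 223.38592/20 → 11 → L, 134.69295/10 → 13 → N; chars LN.
Square (2°×1°, digits 0–9): 3.38592/2 → 1, 4.69295/1 → 4; chars 14.
Subsquare (5′×2.5′, letters a–x): 1.38592/0.0833333 → 16 → q, 0.69295/0.0416667 → 16 → q; chars qq.
Extended square (30″×15″, digits 0–9): 0.05258/0.00833333 → 6, 0.02628/0.00416667 → 6; chars 66.

LN14qq66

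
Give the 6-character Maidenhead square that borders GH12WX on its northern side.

Latitude subsquare x = 23; +1 → 24, wraps to 0 = a, carry into square.
Latitude square 2; +1 → 3.
The longitude characters are unchanged.

GH13wa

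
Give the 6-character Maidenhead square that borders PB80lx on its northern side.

Latitude subsquare x = 23; +1 → 24, wraps to 0 = a, carry into square.
Latitude square 0; +1 → 1.
The longitude characters are unchanged.

PB81la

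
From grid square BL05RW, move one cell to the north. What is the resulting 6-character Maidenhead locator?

Latitude subsquare w = 22; +1 → 23 = x.
The longitude characters are unchanged.

BL05rx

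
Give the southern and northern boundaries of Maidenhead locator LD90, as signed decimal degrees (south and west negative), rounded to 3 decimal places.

-60.000, -59.000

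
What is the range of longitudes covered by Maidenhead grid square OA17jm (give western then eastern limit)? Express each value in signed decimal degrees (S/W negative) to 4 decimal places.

Field O=14, A=0: +14·20° lon, +0·10° lat → SW at lon 100°, lat -90°.
Square 1, 7: +1·2° lon, +7·1° lat → SW at lon 102°, lat -83°.
Subsquare j=9, m=12: +9·0.0833333° lon, +12·0.0416667° lat → SW at lon 102.75°, lat -82.5°.
Cell spans 0.0833333° lon × 0.0416667° lat.
west 102.7500, east 102.8333.

102.7500, 102.8333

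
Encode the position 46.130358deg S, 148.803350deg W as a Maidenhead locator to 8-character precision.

BE53ou38

Add 180° to longitude and 90° to latitude: 31.19665, 43.86964.
Field: lon ⌊31.19665/20⌋ = 1 → B; lat ⌊43.86964/10⌋ = 4 → E.
Square: lon ⌊11.19665/2⌋ = 5; lat ⌊3.86964/1⌋ = 3.
Subsquare: lon ⌊1.19665/0.0833333⌋ = 14 → o; lat ⌊0.86964/0.0416667⌋ = 20 → u.
Extended square: lon ⌊0.02998/0.00833333⌋ = 3; lat ⌊0.03631/0.00416667⌋ = 8.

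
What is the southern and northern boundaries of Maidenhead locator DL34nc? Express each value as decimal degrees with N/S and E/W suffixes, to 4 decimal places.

24.0833° N, 24.1250° N

Field D=3, L=11: +3·20° lon, +11·10° lat → SW at lon -120°, lat 20°.
Square 3, 4: +3·2° lon, +4·1° lat → SW at lon -114°, lat 24°.
Subsquare n=13, c=2: +13·0.0833333° lon, +2·0.0416667° lat → SW at lon -112.917°, lat 24.0833°.
Cell spans 0.0833333° lon × 0.0416667° lat.
south 24.0833° N, north 24.1250° N.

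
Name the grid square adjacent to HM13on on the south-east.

HM13pm

Longitude subsquare o = 14; +1 → 15 = p.
Latitude subsquare n = 13; −1 → 12 = m.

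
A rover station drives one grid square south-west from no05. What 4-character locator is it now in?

MO94

Longitude square 0; −1 → -1, wraps to 9, carry into field.
Longitude field N = 13; −1 → 12 = M.
Latitude square 5; −1 → 4.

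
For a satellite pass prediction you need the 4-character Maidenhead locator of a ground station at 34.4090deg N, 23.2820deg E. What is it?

KM14

Shift to the Maidenhead origin (180°W, 90°S): lon 203.28, lat 124.41.
Field: lon ⌊203.28/20⌋ = 10 → K; lat ⌊124.41/10⌋ = 12 → M.
Square: lon ⌊3.28/2⌋ = 1; lat ⌊4.41/1⌋ = 4.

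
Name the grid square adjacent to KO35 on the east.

Longitude square 3; +1 → 4.
The latitude characters are unchanged.

KO45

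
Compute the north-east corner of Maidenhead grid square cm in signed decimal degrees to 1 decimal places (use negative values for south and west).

40.0, -120.0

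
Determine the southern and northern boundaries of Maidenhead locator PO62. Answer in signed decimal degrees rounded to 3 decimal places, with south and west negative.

52.000, 53.000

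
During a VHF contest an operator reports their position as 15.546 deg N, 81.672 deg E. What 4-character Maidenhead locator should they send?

Shift to the Maidenhead origin (180°W, 90°S): lon 261.67, lat 105.55.
Field: lon ⌊261.67/20⌋ = 13 → N; lat ⌊105.55/10⌋ = 10 → K.
Square: lon ⌊1.67/2⌋ = 0; lat ⌊5.55/1⌋ = 5.

NK05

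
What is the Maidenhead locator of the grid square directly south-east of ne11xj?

Longitude subsquare x = 23; +1 → 24, wraps to 0 = a, carry into square.
Longitude square 1; +1 → 2.
Latitude subsquare j = 9; −1 → 8 = i.

NE21ai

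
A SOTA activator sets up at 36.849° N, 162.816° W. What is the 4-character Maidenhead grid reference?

AM86

Add 180° to longitude and 90° to latitude: 17.18, 126.85.
Field: lon ⌊17.18/20⌋ = 0 → A; lat ⌊126.85/10⌋ = 12 → M.
Square: lon ⌊17.18/2⌋ = 8; lat ⌊6.85/1⌋ = 6.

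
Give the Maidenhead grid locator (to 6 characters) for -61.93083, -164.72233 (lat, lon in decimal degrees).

AC78pb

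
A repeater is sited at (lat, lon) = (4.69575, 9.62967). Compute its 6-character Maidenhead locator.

Offset from 180°W / 90°S: lon 189.6297°, lat 94.6958°.
Field: lon ⌊189.6297/20⌋ = 9 → J; lat ⌊94.6958/10⌋ = 9 → J.
Square: lon ⌊9.6297/2⌋ = 4; lat ⌊4.6958/1⌋ = 4.
Subsquare: lon ⌊1.6297/0.0833333⌋ = 19 → t; lat ⌊0.6958/0.0416667⌋ = 16 → q.

JJ44tq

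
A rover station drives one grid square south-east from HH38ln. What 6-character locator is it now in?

HH38mm

Longitude subsquare l = 11; +1 → 12 = m.
Latitude subsquare n = 13; −1 → 12 = m.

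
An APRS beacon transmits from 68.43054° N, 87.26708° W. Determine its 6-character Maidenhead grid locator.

Offset from 180°W / 90°S: lon 92.7329°, lat 158.4305°.
Field: lon ⌊92.7329/20⌋ = 4 → E; lat ⌊158.4305/10⌋ = 15 → P.
Square: lon ⌊12.7329/2⌋ = 6; lat ⌊8.4305/1⌋ = 8.
Subsquare: lon ⌊0.7329/0.0833333⌋ = 8 → i; lat ⌊0.4305/0.0416667⌋ = 10 → k.

EP68ik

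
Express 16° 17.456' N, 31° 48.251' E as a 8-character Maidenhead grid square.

Add 180° to longitude and 90° to latitude: 211.80418, 106.29093.
Field (20°×10°, letters A–R): lon ⌊211.80418/20⌋ = 10 → K; lat ⌊106.29093/10⌋ = 10 → K.
Square (2°×1°, digits 0–9): lon ⌊11.80418/2⌋ = 5; lat ⌊6.29093/1⌋ = 6.
Subsquare (5′×2.5′, letters a–x): lon ⌊1.80418/0.0833333⌋ = 21 → v; lat ⌊0.29093/0.0416667⌋ = 6 → g.
Extended square (30″×15″, digits 0–9): lon ⌊0.05418/0.00833333⌋ = 6; lat ⌊0.04093/0.00416667⌋ = 9.

KK56vg69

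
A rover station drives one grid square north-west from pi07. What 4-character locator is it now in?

OI98

Longitude square 0; −1 → -1, wraps to 9, carry into field.
Longitude field P = 15; −1 → 14 = O.
Latitude square 7; +1 → 8.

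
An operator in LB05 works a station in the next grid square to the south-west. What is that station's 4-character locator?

KB94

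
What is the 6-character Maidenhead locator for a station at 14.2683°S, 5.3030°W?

IH75ir

Add 180° to longitude and 90° to latitude: 174.6970, 75.7317.
Field: lon ⌊174.6970/20⌋ = 8 → I; lat ⌊75.7317/10⌋ = 7 → H.
Square: lon ⌊14.6970/2⌋ = 7; lat ⌊5.7317/1⌋ = 5.
Subsquare: lon ⌊0.6970/0.0833333⌋ = 8 → i; lat ⌊0.7317/0.0416667⌋ = 17 → r.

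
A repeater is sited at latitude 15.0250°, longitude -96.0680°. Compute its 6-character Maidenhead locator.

EK15xa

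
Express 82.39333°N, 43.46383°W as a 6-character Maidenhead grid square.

GR82gj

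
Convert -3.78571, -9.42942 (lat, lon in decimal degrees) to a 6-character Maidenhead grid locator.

Shift to the Maidenhead origin (180°W, 90°S): lon 170.5706, lat 86.2143.
Field: 170.5706/20 → 8 → I, 86.2143/10 → 8 → I; chars II.
Square: 10.5706/2 → 5, 6.2143/1 → 6; chars 56.
Subsquare: 0.5706/0.0833333 → 6 → g, 0.2143/0.0416667 → 5 → f; chars gf.

II56gf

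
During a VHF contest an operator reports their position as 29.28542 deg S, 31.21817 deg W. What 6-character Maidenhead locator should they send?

Shift to the Maidenhead origin (180°W, 90°S): lon 148.7818, lat 60.7146.
Field (20°×10°, letters A–R): 148.7818/20 → 7 → H, 60.7146/10 → 6 → G; chars HG.
Square (2°×1°, digits 0–9): 8.7818/2 → 4, 0.7146/1 → 0; chars 40.
Subsquare (5′×2.5′, letters a–x): 0.7818/0.0833333 → 9 → j, 0.7146/0.0416667 → 17 → r; chars jr.

HG40jr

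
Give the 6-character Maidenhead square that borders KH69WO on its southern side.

KH69wn

Latitude subsquare o = 14; −1 → 13 = n.
The longitude characters are unchanged.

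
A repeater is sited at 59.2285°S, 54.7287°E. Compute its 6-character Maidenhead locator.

LD70is

Offset from 180°W / 90°S: lon 234.7287°, lat 30.7715°.
Field: 234.7287/20 → 11 → L, 30.7715/10 → 3 → D; chars LD.
Square: 14.7287/2 → 7, 0.7715/1 → 0; chars 70.
Subsquare: 0.7287/0.0833333 → 8 → i, 0.7715/0.0416667 → 18 → s; chars is.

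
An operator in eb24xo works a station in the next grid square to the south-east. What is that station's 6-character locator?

Longitude subsquare x = 23; +1 → 24, wraps to 0 = a, carry into square.
Longitude square 2; +1 → 3.
Latitude subsquare o = 14; −1 → 13 = n.

EB34an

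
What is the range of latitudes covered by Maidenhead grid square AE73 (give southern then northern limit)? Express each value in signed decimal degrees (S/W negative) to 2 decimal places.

-47.00, -46.00

Field A=0, E=4: +0·20° lon, +4·10° lat → SW at lon -180°, lat -50°.
Square 7, 3: +7·2° lon, +3·1° lat → SW at lon -166°, lat -47°.
Cell spans 2° lon × 1° lat.
south -47.00, north -46.00.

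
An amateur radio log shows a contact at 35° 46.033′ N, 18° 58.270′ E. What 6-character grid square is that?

JM95ls

Offset from 180°W / 90°S: lon 198.9712°, lat 125.7672°.
Field (20°×10°, letters A–R): lon ⌊198.9712/20⌋ = 9 → J; lat ⌊125.7672/10⌋ = 12 → M.
Square (2°×1°, digits 0–9): lon ⌊18.9712/2⌋ = 9; lat ⌊5.7672/1⌋ = 5.
Subsquare (5′×2.5′, letters a–x): lon ⌊0.9712/0.0833333⌋ = 11 → l; lat ⌊0.7672/0.0416667⌋ = 18 → s.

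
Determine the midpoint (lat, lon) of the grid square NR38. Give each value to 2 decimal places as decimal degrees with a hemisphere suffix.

88.50° N, 87.00° E

Field N=13, R=17: +13·20° lon, +17·10° lat → SW at lon 80°, lat 80°.
Square 3, 8: +3·2° lon, +8·1° lat → SW at lon 86°, lat 88°.
Cell spans 2° lon × 1° lat. Centre is SW corner plus half of each.
latitude 88.50° N, longitude 87.00° E.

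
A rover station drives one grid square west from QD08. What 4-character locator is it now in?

Longitude square 0; −1 → -1, wraps to 9, carry into field.
Longitude field Q = 16; −1 → 15 = P.
The latitude characters are unchanged.

PD98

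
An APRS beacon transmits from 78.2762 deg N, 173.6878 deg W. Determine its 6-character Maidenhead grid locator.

AQ38dg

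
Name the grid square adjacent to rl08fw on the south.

Latitude subsquare w = 22; −1 → 21 = v.
The longitude characters are unchanged.

RL08fv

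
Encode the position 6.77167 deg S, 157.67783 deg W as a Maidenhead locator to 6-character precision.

BI13df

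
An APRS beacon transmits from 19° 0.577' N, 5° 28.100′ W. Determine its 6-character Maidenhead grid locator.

IK79ga

Shift to the Maidenhead origin (180°W, 90°S): lon 174.5317, lat 109.0096.
Field: lon ⌊174.5317/20⌋ = 8 → I; lat ⌊109.0096/10⌋ = 10 → K.
Square: lon ⌊14.5317/2⌋ = 7; lat ⌊9.0096/1⌋ = 9.
Subsquare: lon ⌊0.5317/0.0833333⌋ = 6 → g; lat ⌊0.0096/0.0416667⌋ = 0 → a.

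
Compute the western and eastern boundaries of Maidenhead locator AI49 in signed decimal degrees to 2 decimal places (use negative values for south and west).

Field A=0, I=8: +0·20° lon, +8·10° lat → SW at lon -180°, lat -10°.
Square 4, 9: +4·2° lon, +9·1° lat → SW at lon -172°, lat -1°.
Cell spans 2° lon × 1° lat.
west -172.00, east -170.00.

-172.00, -170.00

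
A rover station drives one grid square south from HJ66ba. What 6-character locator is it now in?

HJ65bx

Latitude subsquare a = 0; −1 → -1, wraps to 23 = x, carry into square.
Latitude square 6; −1 → 5.
The longitude characters are unchanged.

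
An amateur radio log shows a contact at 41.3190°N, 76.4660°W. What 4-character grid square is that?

FN11

Shift to the Maidenhead origin (180°W, 90°S): lon 103.53, lat 131.32.
Field: 103.53/20 → 5 → F, 131.32/10 → 13 → N; chars FN.
Square: 3.53/2 → 1, 1.32/1 → 1; chars 11.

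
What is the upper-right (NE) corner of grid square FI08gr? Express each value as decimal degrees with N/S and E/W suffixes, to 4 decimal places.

1.2500° S, 79.4167° W

Field F=5, I=8: +5·20° lon, +8·10° lat → SW at lon -80°, lat -10°.
Square 0, 8: +0·2° lon, +8·1° lat → SW at lon -80°, lat -2°.
Subsquare g=6, r=17: +6·0.0833333° lon, +17·0.0416667° lat → SW at lon -79.5°, lat -1.29167°.
Cell spans 0.0833333° lon × 0.0416667° lat. NE corner is SW corner plus one full cell.
latitude 1.2500° S, longitude 79.4167° W.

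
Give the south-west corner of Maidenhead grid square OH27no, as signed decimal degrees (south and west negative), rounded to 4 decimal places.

-12.4167, 105.0833

Field O=14, H=7: +14·20° lon, +7·10° lat → SW at lon 100°, lat -20°.
Square 2, 7: +2·2° lon, +7·1° lat → SW at lon 104°, lat -13°.
Subsquare n=13, o=14: +13·0.0833333° lon, +14·0.0416667° lat → SW at lon 105.083°, lat -12.4167°.
latitude -12.4167, longitude 105.0833.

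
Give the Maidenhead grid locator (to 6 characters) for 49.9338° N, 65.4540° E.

Offset from 180°W / 90°S: lon 245.4540°, lat 139.9338°.
Field: lon ⌊245.4540/20⌋ = 12 → M; lat ⌊139.9338/10⌋ = 13 → N.
Square: lon ⌊5.4540/2⌋ = 2; lat ⌊9.9338/1⌋ = 9.
Subsquare: lon ⌊1.4540/0.0833333⌋ = 17 → r; lat ⌊0.9338/0.0416667⌋ = 22 → w.

MN29rw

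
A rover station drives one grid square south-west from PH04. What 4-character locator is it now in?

Longitude square 0; −1 → -1, wraps to 9, carry into field.
Longitude field P = 15; −1 → 14 = O.
Latitude square 4; −1 → 3.

OH93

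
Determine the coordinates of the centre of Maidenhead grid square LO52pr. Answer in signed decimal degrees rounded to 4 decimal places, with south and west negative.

52.7292, 51.2917

Field L=11, O=14: +11·20° lon, +14·10° lat → SW at lon 40°, lat 50°.
Square 5, 2: +5·2° lon, +2·1° lat → SW at lon 50°, lat 52°.
Subsquare p=15, r=17: +15·0.0833333° lon, +17·0.0416667° lat → SW at lon 51.25°, lat 52.7083°.
Cell spans 0.0833333° lon × 0.0416667° lat. Centre is SW corner plus half of each.
latitude 52.7292, longitude 51.2917.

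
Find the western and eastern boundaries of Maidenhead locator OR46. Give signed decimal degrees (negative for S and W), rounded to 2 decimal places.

108.00, 110.00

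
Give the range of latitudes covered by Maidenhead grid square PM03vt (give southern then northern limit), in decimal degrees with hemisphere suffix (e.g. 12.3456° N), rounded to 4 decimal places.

Field P=15, M=12: +15·20° lon, +12·10° lat → SW at lon 120°, lat 30°.
Square 0, 3: +0·2° lon, +3·1° lat → SW at lon 120°, lat 33°.
Subsquare v=21, t=19: +21·0.0833333° lon, +19·0.0416667° lat → SW at lon 121.75°, lat 33.7917°.
Cell spans 0.0833333° lon × 0.0416667° lat.
south 33.7917° N, north 33.8333° N.

33.7917° N, 33.8333° N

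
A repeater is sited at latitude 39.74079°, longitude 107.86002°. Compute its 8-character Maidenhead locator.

Shift to the Maidenhead origin (180°W, 90°S): lon 287.86002, lat 129.74079.
Field: 287.86002/20 → 14 → O, 129.74079/10 → 12 → M; chars OM.
Square: 7.86002/2 → 3, 9.74079/1 → 9; chars 39.
Subsquare: 1.86002/0.0833333 → 22 → w, 0.74079/0.0416667 → 17 → r; chars wr.
Extended square: 0.02669/0.00833333 → 3, 0.03246/0.00416667 → 7; chars 37.

OM39wr37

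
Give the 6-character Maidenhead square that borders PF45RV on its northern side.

PF45rw

Latitude subsquare v = 21; +1 → 22 = w.
The longitude characters are unchanged.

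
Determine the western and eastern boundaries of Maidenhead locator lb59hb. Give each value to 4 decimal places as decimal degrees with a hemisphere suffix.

50.5833° E, 50.6667° E

Field L=11, B=1: +11·20° lon, +1·10° lat → SW at lon 40°, lat -80°.
Square 5, 9: +5·2° lon, +9·1° lat → SW at lon 50°, lat -71°.
Subsquare h=7, b=1: +7·0.0833333° lon, +1·0.0416667° lat → SW at lon 50.5833°, lat -70.9583°.
Cell spans 0.0833333° lon × 0.0416667° lat.
west 50.5833° E, east 50.6667° E.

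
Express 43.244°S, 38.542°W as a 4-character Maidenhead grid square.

Shift to the Maidenhead origin (180°W, 90°S): lon 141.46, lat 46.76.
Field (20°×10°, letters A–R): 141.46/20 → 7 → H, 46.76/10 → 4 → E; chars HE.
Square (2°×1°, digits 0–9): 1.46/2 → 0, 6.76/1 → 6; chars 06.

HE06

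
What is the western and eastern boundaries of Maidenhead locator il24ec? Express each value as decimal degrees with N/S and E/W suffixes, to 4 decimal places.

Field I=8, L=11: +8·20° lon, +11·10° lat → SW at lon -20°, lat 20°.
Square 2, 4: +2·2° lon, +4·1° lat → SW at lon -16°, lat 24°.
Subsquare e=4, c=2: +4·0.0833333° lon, +2·0.0416667° lat → SW at lon -15.6667°, lat 24.0833°.
Cell spans 0.0833333° lon × 0.0416667° lat.
west 15.6667° W, east 15.5833° W.

15.6667° W, 15.5833° W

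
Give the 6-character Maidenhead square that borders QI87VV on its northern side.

QI87vw

Latitude subsquare v = 21; +1 → 22 = w.
The longitude characters are unchanged.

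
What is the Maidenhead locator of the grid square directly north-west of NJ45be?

Longitude subsquare b = 1; −1 → 0 = a.
Latitude subsquare e = 4; +1 → 5 = f.

NJ45af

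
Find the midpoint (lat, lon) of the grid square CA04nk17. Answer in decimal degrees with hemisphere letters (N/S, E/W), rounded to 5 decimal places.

85.55208° S, 138.90417° W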